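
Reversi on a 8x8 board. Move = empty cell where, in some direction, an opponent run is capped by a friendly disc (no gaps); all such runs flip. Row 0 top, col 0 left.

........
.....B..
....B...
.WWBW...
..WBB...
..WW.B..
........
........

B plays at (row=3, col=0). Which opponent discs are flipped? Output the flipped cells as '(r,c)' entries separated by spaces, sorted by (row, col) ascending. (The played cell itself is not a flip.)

Answer: (3,1) (3,2)

Derivation:
Dir NW: edge -> no flip
Dir N: first cell '.' (not opp) -> no flip
Dir NE: first cell '.' (not opp) -> no flip
Dir W: edge -> no flip
Dir E: opp run (3,1) (3,2) capped by B -> flip
Dir SW: edge -> no flip
Dir S: first cell '.' (not opp) -> no flip
Dir SE: first cell '.' (not opp) -> no flip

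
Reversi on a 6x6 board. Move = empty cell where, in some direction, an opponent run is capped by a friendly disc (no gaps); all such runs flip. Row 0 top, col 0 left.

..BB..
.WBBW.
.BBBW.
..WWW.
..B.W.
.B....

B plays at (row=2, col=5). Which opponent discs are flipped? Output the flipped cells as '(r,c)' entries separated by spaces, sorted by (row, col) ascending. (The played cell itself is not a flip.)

Answer: (1,4) (2,4)

Derivation:
Dir NW: opp run (1,4) capped by B -> flip
Dir N: first cell '.' (not opp) -> no flip
Dir NE: edge -> no flip
Dir W: opp run (2,4) capped by B -> flip
Dir E: edge -> no flip
Dir SW: opp run (3,4), next='.' -> no flip
Dir S: first cell '.' (not opp) -> no flip
Dir SE: edge -> no flip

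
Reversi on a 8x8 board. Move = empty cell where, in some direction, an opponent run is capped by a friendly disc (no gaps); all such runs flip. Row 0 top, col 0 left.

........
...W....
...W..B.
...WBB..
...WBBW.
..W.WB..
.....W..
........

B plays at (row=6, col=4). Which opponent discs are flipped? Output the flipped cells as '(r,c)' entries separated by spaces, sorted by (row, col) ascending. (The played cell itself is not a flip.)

Answer: (5,4)

Derivation:
Dir NW: first cell '.' (not opp) -> no flip
Dir N: opp run (5,4) capped by B -> flip
Dir NE: first cell 'B' (not opp) -> no flip
Dir W: first cell '.' (not opp) -> no flip
Dir E: opp run (6,5), next='.' -> no flip
Dir SW: first cell '.' (not opp) -> no flip
Dir S: first cell '.' (not opp) -> no flip
Dir SE: first cell '.' (not opp) -> no flip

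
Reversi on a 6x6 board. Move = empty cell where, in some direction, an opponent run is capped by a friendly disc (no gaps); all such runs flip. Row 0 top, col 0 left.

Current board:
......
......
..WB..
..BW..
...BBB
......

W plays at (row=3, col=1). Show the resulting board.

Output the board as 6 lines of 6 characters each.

Place W at (3,1); scan 8 dirs for brackets.
Dir NW: first cell '.' (not opp) -> no flip
Dir N: first cell '.' (not opp) -> no flip
Dir NE: first cell 'W' (not opp) -> no flip
Dir W: first cell '.' (not opp) -> no flip
Dir E: opp run (3,2) capped by W -> flip
Dir SW: first cell '.' (not opp) -> no flip
Dir S: first cell '.' (not opp) -> no flip
Dir SE: first cell '.' (not opp) -> no flip
All flips: (3,2)

Answer: ......
......
..WB..
.WWW..
...BBB
......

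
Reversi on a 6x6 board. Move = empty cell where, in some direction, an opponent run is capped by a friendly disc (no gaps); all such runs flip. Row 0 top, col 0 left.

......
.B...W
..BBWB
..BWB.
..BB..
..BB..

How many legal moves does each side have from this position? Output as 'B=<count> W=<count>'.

Answer: B=3 W=7

Derivation:
-- B to move --
(0,4): no bracket -> illegal
(0,5): flips 1 -> legal
(1,3): no bracket -> illegal
(1,4): flips 1 -> legal
(3,5): no bracket -> illegal
(4,4): flips 1 -> legal
B mobility = 3
-- W to move --
(0,0): flips 2 -> legal
(0,1): no bracket -> illegal
(0,2): no bracket -> illegal
(1,0): no bracket -> illegal
(1,2): no bracket -> illegal
(1,3): flips 1 -> legal
(1,4): no bracket -> illegal
(2,0): no bracket -> illegal
(2,1): flips 2 -> legal
(3,1): flips 1 -> legal
(3,5): flips 2 -> legal
(4,1): no bracket -> illegal
(4,4): flips 1 -> legal
(4,5): no bracket -> illegal
(5,1): flips 1 -> legal
(5,4): no bracket -> illegal
W mobility = 7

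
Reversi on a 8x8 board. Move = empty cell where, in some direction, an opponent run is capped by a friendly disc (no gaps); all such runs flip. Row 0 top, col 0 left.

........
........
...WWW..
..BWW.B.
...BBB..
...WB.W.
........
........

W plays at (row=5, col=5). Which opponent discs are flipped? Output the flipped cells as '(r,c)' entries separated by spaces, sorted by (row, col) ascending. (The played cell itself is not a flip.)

Dir NW: opp run (4,4) capped by W -> flip
Dir N: opp run (4,5), next='.' -> no flip
Dir NE: first cell '.' (not opp) -> no flip
Dir W: opp run (5,4) capped by W -> flip
Dir E: first cell 'W' (not opp) -> no flip
Dir SW: first cell '.' (not opp) -> no flip
Dir S: first cell '.' (not opp) -> no flip
Dir SE: first cell '.' (not opp) -> no flip

Answer: (4,4) (5,4)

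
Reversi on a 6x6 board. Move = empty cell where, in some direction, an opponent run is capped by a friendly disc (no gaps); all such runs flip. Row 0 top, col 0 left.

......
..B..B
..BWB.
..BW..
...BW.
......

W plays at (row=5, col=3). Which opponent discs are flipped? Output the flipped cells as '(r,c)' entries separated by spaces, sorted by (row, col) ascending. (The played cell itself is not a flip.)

Answer: (4,3)

Derivation:
Dir NW: first cell '.' (not opp) -> no flip
Dir N: opp run (4,3) capped by W -> flip
Dir NE: first cell 'W' (not opp) -> no flip
Dir W: first cell '.' (not opp) -> no flip
Dir E: first cell '.' (not opp) -> no flip
Dir SW: edge -> no flip
Dir S: edge -> no flip
Dir SE: edge -> no flip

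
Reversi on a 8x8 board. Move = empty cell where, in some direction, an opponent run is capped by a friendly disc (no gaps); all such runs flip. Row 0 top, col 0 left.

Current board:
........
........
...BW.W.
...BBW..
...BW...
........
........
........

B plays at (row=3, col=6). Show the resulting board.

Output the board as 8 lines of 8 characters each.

Answer: ........
........
...BW.W.
...BBBB.
...BW...
........
........
........

Derivation:
Place B at (3,6); scan 8 dirs for brackets.
Dir NW: first cell '.' (not opp) -> no flip
Dir N: opp run (2,6), next='.' -> no flip
Dir NE: first cell '.' (not opp) -> no flip
Dir W: opp run (3,5) capped by B -> flip
Dir E: first cell '.' (not opp) -> no flip
Dir SW: first cell '.' (not opp) -> no flip
Dir S: first cell '.' (not opp) -> no flip
Dir SE: first cell '.' (not opp) -> no flip
All flips: (3,5)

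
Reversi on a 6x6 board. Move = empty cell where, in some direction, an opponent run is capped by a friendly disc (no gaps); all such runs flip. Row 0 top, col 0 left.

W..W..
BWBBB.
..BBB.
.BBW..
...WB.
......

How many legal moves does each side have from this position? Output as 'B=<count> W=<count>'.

-- B to move --
(0,1): no bracket -> illegal
(0,2): no bracket -> illegal
(0,4): no bracket -> illegal
(2,0): no bracket -> illegal
(2,1): no bracket -> illegal
(3,4): flips 1 -> legal
(4,2): flips 2 -> legal
(5,2): no bracket -> illegal
(5,3): flips 2 -> legal
(5,4): flips 1 -> legal
B mobility = 4
-- W to move --
(0,1): no bracket -> illegal
(0,2): no bracket -> illegal
(0,4): no bracket -> illegal
(0,5): no bracket -> illegal
(1,5): flips 4 -> legal
(2,0): flips 1 -> legal
(2,1): flips 2 -> legal
(2,5): flips 1 -> legal
(3,0): flips 2 -> legal
(3,4): no bracket -> illegal
(3,5): no bracket -> illegal
(4,0): no bracket -> illegal
(4,1): no bracket -> illegal
(4,2): no bracket -> illegal
(4,5): flips 1 -> legal
(5,3): no bracket -> illegal
(5,4): no bracket -> illegal
(5,5): flips 1 -> legal
W mobility = 7

Answer: B=4 W=7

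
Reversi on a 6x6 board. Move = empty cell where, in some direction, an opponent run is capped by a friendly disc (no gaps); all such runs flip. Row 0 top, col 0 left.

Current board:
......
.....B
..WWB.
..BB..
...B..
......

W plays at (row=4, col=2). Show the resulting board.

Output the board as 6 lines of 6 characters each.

Answer: ......
.....B
..WWB.
..WB..
..WB..
......

Derivation:
Place W at (4,2); scan 8 dirs for brackets.
Dir NW: first cell '.' (not opp) -> no flip
Dir N: opp run (3,2) capped by W -> flip
Dir NE: opp run (3,3) (2,4) (1,5), next=edge -> no flip
Dir W: first cell '.' (not opp) -> no flip
Dir E: opp run (4,3), next='.' -> no flip
Dir SW: first cell '.' (not opp) -> no flip
Dir S: first cell '.' (not opp) -> no flip
Dir SE: first cell '.' (not opp) -> no flip
All flips: (3,2)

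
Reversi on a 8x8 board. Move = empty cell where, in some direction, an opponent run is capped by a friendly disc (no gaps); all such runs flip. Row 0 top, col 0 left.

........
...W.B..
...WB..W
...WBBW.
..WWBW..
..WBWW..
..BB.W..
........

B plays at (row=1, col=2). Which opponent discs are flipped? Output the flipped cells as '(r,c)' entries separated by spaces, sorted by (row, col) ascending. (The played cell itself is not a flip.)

Answer: (2,3)

Derivation:
Dir NW: first cell '.' (not opp) -> no flip
Dir N: first cell '.' (not opp) -> no flip
Dir NE: first cell '.' (not opp) -> no flip
Dir W: first cell '.' (not opp) -> no flip
Dir E: opp run (1,3), next='.' -> no flip
Dir SW: first cell '.' (not opp) -> no flip
Dir S: first cell '.' (not opp) -> no flip
Dir SE: opp run (2,3) capped by B -> flip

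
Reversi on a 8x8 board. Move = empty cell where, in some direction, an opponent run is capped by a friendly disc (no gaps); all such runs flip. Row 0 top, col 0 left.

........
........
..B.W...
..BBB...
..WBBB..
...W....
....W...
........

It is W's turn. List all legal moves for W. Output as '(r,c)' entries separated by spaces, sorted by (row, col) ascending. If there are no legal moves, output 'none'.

(1,1): no bracket -> illegal
(1,2): flips 2 -> legal
(1,3): no bracket -> illegal
(2,1): no bracket -> illegal
(2,3): flips 2 -> legal
(2,5): no bracket -> illegal
(3,1): no bracket -> illegal
(3,5): flips 1 -> legal
(3,6): no bracket -> illegal
(4,1): no bracket -> illegal
(4,6): flips 3 -> legal
(5,2): no bracket -> illegal
(5,4): flips 2 -> legal
(5,5): no bracket -> illegal
(5,6): no bracket -> illegal

Answer: (1,2) (2,3) (3,5) (4,6) (5,4)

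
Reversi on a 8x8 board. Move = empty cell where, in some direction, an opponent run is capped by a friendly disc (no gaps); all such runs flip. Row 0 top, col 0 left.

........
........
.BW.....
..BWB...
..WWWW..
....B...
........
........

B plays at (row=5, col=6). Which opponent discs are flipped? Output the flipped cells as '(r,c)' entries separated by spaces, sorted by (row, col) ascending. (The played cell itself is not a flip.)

Dir NW: opp run (4,5) capped by B -> flip
Dir N: first cell '.' (not opp) -> no flip
Dir NE: first cell '.' (not opp) -> no flip
Dir W: first cell '.' (not opp) -> no flip
Dir E: first cell '.' (not opp) -> no flip
Dir SW: first cell '.' (not opp) -> no flip
Dir S: first cell '.' (not opp) -> no flip
Dir SE: first cell '.' (not opp) -> no flip

Answer: (4,5)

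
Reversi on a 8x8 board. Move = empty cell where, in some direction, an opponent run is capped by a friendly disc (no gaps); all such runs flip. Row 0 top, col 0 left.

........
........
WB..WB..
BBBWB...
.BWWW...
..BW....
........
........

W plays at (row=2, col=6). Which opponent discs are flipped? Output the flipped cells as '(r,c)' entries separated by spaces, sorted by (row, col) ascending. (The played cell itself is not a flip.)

Answer: (2,5)

Derivation:
Dir NW: first cell '.' (not opp) -> no flip
Dir N: first cell '.' (not opp) -> no flip
Dir NE: first cell '.' (not opp) -> no flip
Dir W: opp run (2,5) capped by W -> flip
Dir E: first cell '.' (not opp) -> no flip
Dir SW: first cell '.' (not opp) -> no flip
Dir S: first cell '.' (not opp) -> no flip
Dir SE: first cell '.' (not opp) -> no flip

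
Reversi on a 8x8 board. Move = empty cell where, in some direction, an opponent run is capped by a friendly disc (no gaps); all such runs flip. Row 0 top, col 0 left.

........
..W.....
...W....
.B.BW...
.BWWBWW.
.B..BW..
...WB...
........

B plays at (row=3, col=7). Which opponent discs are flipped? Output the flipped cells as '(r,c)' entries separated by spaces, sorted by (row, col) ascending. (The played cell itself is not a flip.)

Dir NW: first cell '.' (not opp) -> no flip
Dir N: first cell '.' (not opp) -> no flip
Dir NE: edge -> no flip
Dir W: first cell '.' (not opp) -> no flip
Dir E: edge -> no flip
Dir SW: opp run (4,6) (5,5) capped by B -> flip
Dir S: first cell '.' (not opp) -> no flip
Dir SE: edge -> no flip

Answer: (4,6) (5,5)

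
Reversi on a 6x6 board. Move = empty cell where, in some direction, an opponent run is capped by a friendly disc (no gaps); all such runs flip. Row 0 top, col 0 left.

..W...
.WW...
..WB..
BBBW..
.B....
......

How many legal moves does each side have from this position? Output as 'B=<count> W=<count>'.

Answer: B=5 W=5

Derivation:
-- B to move --
(0,0): no bracket -> illegal
(0,1): flips 1 -> legal
(0,3): no bracket -> illegal
(1,0): no bracket -> illegal
(1,3): flips 1 -> legal
(2,0): no bracket -> illegal
(2,1): flips 1 -> legal
(2,4): no bracket -> illegal
(3,4): flips 1 -> legal
(4,2): no bracket -> illegal
(4,3): flips 1 -> legal
(4,4): no bracket -> illegal
B mobility = 5
-- W to move --
(1,3): flips 1 -> legal
(1,4): no bracket -> illegal
(2,0): no bracket -> illegal
(2,1): no bracket -> illegal
(2,4): flips 1 -> legal
(3,4): flips 1 -> legal
(4,0): flips 1 -> legal
(4,2): flips 1 -> legal
(4,3): no bracket -> illegal
(5,0): no bracket -> illegal
(5,1): no bracket -> illegal
(5,2): no bracket -> illegal
W mobility = 5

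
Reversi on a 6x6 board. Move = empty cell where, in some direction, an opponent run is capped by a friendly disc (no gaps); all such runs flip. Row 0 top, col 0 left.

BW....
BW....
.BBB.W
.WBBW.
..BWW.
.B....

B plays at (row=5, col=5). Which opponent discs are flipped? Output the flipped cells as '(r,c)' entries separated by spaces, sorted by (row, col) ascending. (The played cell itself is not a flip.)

Answer: (4,4)

Derivation:
Dir NW: opp run (4,4) capped by B -> flip
Dir N: first cell '.' (not opp) -> no flip
Dir NE: edge -> no flip
Dir W: first cell '.' (not opp) -> no flip
Dir E: edge -> no flip
Dir SW: edge -> no flip
Dir S: edge -> no flip
Dir SE: edge -> no flip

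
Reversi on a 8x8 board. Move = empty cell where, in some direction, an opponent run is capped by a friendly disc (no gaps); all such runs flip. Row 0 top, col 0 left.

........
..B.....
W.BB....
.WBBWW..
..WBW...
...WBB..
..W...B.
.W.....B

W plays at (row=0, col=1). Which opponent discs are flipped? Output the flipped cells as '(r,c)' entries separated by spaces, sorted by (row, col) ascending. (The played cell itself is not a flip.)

Dir NW: edge -> no flip
Dir N: edge -> no flip
Dir NE: edge -> no flip
Dir W: first cell '.' (not opp) -> no flip
Dir E: first cell '.' (not opp) -> no flip
Dir SW: first cell '.' (not opp) -> no flip
Dir S: first cell '.' (not opp) -> no flip
Dir SE: opp run (1,2) (2,3) capped by W -> flip

Answer: (1,2) (2,3)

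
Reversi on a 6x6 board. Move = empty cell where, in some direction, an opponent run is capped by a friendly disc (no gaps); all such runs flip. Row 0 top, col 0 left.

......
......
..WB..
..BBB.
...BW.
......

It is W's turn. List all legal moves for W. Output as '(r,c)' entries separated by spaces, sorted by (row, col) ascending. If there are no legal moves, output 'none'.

(1,2): no bracket -> illegal
(1,3): no bracket -> illegal
(1,4): no bracket -> illegal
(2,1): no bracket -> illegal
(2,4): flips 2 -> legal
(2,5): no bracket -> illegal
(3,1): no bracket -> illegal
(3,5): no bracket -> illegal
(4,1): no bracket -> illegal
(4,2): flips 2 -> legal
(4,5): no bracket -> illegal
(5,2): no bracket -> illegal
(5,3): no bracket -> illegal
(5,4): no bracket -> illegal

Answer: (2,4) (4,2)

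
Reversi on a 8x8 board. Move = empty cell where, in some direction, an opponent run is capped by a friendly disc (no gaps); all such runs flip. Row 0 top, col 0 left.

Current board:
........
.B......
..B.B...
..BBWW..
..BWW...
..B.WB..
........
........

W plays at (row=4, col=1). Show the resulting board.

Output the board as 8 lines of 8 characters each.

Place W at (4,1); scan 8 dirs for brackets.
Dir NW: first cell '.' (not opp) -> no flip
Dir N: first cell '.' (not opp) -> no flip
Dir NE: opp run (3,2), next='.' -> no flip
Dir W: first cell '.' (not opp) -> no flip
Dir E: opp run (4,2) capped by W -> flip
Dir SW: first cell '.' (not opp) -> no flip
Dir S: first cell '.' (not opp) -> no flip
Dir SE: opp run (5,2), next='.' -> no flip
All flips: (4,2)

Answer: ........
.B......
..B.B...
..BBWW..
.WWWW...
..B.WB..
........
........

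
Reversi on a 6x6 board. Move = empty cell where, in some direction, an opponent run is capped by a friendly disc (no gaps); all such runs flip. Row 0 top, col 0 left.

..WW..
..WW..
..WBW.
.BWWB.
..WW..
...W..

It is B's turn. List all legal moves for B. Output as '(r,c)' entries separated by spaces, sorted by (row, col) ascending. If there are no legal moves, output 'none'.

(0,1): flips 1 -> legal
(0,4): flips 2 -> legal
(1,1): no bracket -> illegal
(1,4): flips 1 -> legal
(1,5): no bracket -> illegal
(2,1): flips 1 -> legal
(2,5): flips 1 -> legal
(3,5): no bracket -> illegal
(4,1): flips 1 -> legal
(4,4): no bracket -> illegal
(5,1): no bracket -> illegal
(5,2): flips 1 -> legal
(5,4): no bracket -> illegal

Answer: (0,1) (0,4) (1,4) (2,1) (2,5) (4,1) (5,2)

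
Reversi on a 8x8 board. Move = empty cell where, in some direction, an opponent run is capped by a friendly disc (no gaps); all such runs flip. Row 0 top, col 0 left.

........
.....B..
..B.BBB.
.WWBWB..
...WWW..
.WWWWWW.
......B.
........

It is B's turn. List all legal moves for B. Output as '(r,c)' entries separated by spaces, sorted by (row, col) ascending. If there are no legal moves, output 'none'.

(2,0): no bracket -> illegal
(2,1): no bracket -> illegal
(2,3): no bracket -> illegal
(3,0): flips 2 -> legal
(3,6): no bracket -> illegal
(4,0): flips 1 -> legal
(4,1): no bracket -> illegal
(4,2): flips 1 -> legal
(4,6): flips 1 -> legal
(4,7): no bracket -> illegal
(5,0): no bracket -> illegal
(5,7): no bracket -> illegal
(6,0): no bracket -> illegal
(6,1): flips 3 -> legal
(6,2): flips 2 -> legal
(6,3): flips 2 -> legal
(6,4): flips 3 -> legal
(6,5): flips 2 -> legal
(6,7): no bracket -> illegal

Answer: (3,0) (4,0) (4,2) (4,6) (6,1) (6,2) (6,3) (6,4) (6,5)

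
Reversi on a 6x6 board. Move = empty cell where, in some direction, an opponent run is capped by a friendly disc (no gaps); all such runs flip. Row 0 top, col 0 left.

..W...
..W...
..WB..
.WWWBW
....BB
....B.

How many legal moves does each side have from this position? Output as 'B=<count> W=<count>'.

Answer: B=7 W=5

Derivation:
-- B to move --
(0,1): flips 1 -> legal
(0,3): no bracket -> illegal
(1,1): flips 2 -> legal
(1,3): no bracket -> illegal
(2,0): no bracket -> illegal
(2,1): flips 1 -> legal
(2,4): no bracket -> illegal
(2,5): flips 1 -> legal
(3,0): flips 3 -> legal
(4,0): no bracket -> illegal
(4,1): flips 1 -> legal
(4,2): no bracket -> illegal
(4,3): flips 1 -> legal
B mobility = 7
-- W to move --
(1,3): flips 1 -> legal
(1,4): flips 1 -> legal
(2,4): flips 1 -> legal
(2,5): no bracket -> illegal
(4,3): no bracket -> illegal
(5,3): flips 1 -> legal
(5,5): flips 2 -> legal
W mobility = 5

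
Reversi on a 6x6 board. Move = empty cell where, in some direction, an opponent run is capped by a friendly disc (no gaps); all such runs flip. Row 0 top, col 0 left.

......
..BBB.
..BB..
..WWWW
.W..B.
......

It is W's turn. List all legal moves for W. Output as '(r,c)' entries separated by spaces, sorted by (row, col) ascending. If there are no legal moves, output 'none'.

Answer: (0,1) (0,2) (0,3) (0,5) (1,1) (5,3) (5,4) (5,5)

Derivation:
(0,1): flips 2 -> legal
(0,2): flips 2 -> legal
(0,3): flips 2 -> legal
(0,4): no bracket -> illegal
(0,5): flips 2 -> legal
(1,1): flips 1 -> legal
(1,5): no bracket -> illegal
(2,1): no bracket -> illegal
(2,4): no bracket -> illegal
(2,5): no bracket -> illegal
(3,1): no bracket -> illegal
(4,3): no bracket -> illegal
(4,5): no bracket -> illegal
(5,3): flips 1 -> legal
(5,4): flips 1 -> legal
(5,5): flips 1 -> legal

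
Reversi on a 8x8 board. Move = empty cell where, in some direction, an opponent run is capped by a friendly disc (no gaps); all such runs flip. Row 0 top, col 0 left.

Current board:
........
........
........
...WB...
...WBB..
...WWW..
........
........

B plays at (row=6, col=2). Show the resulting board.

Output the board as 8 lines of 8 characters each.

Answer: ........
........
........
...WB...
...WBB..
...BWW..
..B.....
........

Derivation:
Place B at (6,2); scan 8 dirs for brackets.
Dir NW: first cell '.' (not opp) -> no flip
Dir N: first cell '.' (not opp) -> no flip
Dir NE: opp run (5,3) capped by B -> flip
Dir W: first cell '.' (not opp) -> no flip
Dir E: first cell '.' (not opp) -> no flip
Dir SW: first cell '.' (not opp) -> no flip
Dir S: first cell '.' (not opp) -> no flip
Dir SE: first cell '.' (not opp) -> no flip
All flips: (5,3)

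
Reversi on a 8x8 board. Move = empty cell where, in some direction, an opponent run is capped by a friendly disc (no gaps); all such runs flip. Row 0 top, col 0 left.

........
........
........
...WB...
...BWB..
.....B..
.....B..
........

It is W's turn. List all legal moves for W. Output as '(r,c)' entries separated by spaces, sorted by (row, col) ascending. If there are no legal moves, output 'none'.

(2,3): no bracket -> illegal
(2,4): flips 1 -> legal
(2,5): no bracket -> illegal
(3,2): no bracket -> illegal
(3,5): flips 1 -> legal
(3,6): no bracket -> illegal
(4,2): flips 1 -> legal
(4,6): flips 1 -> legal
(5,2): no bracket -> illegal
(5,3): flips 1 -> legal
(5,4): no bracket -> illegal
(5,6): no bracket -> illegal
(6,4): no bracket -> illegal
(6,6): flips 1 -> legal
(7,4): no bracket -> illegal
(7,5): no bracket -> illegal
(7,6): no bracket -> illegal

Answer: (2,4) (3,5) (4,2) (4,6) (5,3) (6,6)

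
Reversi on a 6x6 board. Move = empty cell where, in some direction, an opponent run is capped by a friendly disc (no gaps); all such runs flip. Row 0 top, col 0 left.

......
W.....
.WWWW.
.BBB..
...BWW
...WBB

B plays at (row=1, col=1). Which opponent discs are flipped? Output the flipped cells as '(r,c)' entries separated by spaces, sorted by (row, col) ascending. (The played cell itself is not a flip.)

Dir NW: first cell '.' (not opp) -> no flip
Dir N: first cell '.' (not opp) -> no flip
Dir NE: first cell '.' (not opp) -> no flip
Dir W: opp run (1,0), next=edge -> no flip
Dir E: first cell '.' (not opp) -> no flip
Dir SW: first cell '.' (not opp) -> no flip
Dir S: opp run (2,1) capped by B -> flip
Dir SE: opp run (2,2) capped by B -> flip

Answer: (2,1) (2,2)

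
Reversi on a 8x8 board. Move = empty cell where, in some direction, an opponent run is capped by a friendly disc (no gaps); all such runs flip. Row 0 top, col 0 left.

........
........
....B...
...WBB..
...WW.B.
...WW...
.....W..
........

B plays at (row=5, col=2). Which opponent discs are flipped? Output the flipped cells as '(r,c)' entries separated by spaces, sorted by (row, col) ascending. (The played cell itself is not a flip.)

Dir NW: first cell '.' (not opp) -> no flip
Dir N: first cell '.' (not opp) -> no flip
Dir NE: opp run (4,3) capped by B -> flip
Dir W: first cell '.' (not opp) -> no flip
Dir E: opp run (5,3) (5,4), next='.' -> no flip
Dir SW: first cell '.' (not opp) -> no flip
Dir S: first cell '.' (not opp) -> no flip
Dir SE: first cell '.' (not opp) -> no flip

Answer: (4,3)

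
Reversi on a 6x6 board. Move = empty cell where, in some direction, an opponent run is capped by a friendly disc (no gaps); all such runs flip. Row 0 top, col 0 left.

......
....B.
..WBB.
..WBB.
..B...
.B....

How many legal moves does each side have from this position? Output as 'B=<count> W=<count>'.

Answer: B=5 W=5

Derivation:
-- B to move --
(1,1): flips 1 -> legal
(1,2): flips 2 -> legal
(1,3): no bracket -> illegal
(2,1): flips 1 -> legal
(3,1): flips 1 -> legal
(4,1): flips 1 -> legal
(4,3): no bracket -> illegal
B mobility = 5
-- W to move --
(0,3): no bracket -> illegal
(0,4): no bracket -> illegal
(0,5): flips 2 -> legal
(1,2): no bracket -> illegal
(1,3): no bracket -> illegal
(1,5): no bracket -> illegal
(2,5): flips 2 -> legal
(3,1): no bracket -> illegal
(3,5): flips 2 -> legal
(4,0): no bracket -> illegal
(4,1): no bracket -> illegal
(4,3): no bracket -> illegal
(4,4): flips 1 -> legal
(4,5): no bracket -> illegal
(5,0): no bracket -> illegal
(5,2): flips 1 -> legal
(5,3): no bracket -> illegal
W mobility = 5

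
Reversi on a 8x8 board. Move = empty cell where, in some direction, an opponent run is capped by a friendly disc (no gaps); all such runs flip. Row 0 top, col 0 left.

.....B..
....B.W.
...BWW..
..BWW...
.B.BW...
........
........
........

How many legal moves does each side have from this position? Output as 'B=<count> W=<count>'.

-- B to move --
(0,6): no bracket -> illegal
(0,7): flips 3 -> legal
(1,3): no bracket -> illegal
(1,5): no bracket -> illegal
(1,7): no bracket -> illegal
(2,2): no bracket -> illegal
(2,6): flips 2 -> legal
(2,7): flips 1 -> legal
(3,5): flips 2 -> legal
(3,6): flips 1 -> legal
(4,2): no bracket -> illegal
(4,5): flips 2 -> legal
(5,3): no bracket -> illegal
(5,4): flips 3 -> legal
(5,5): no bracket -> illegal
B mobility = 7
-- W to move --
(0,3): flips 1 -> legal
(0,4): flips 1 -> legal
(0,6): no bracket -> illegal
(1,2): flips 1 -> legal
(1,3): flips 1 -> legal
(1,5): no bracket -> illegal
(2,1): no bracket -> illegal
(2,2): flips 1 -> legal
(3,0): no bracket -> illegal
(3,1): flips 1 -> legal
(4,0): no bracket -> illegal
(4,2): flips 1 -> legal
(5,0): no bracket -> illegal
(5,1): no bracket -> illegal
(5,2): flips 1 -> legal
(5,3): flips 1 -> legal
(5,4): no bracket -> illegal
W mobility = 9

Answer: B=7 W=9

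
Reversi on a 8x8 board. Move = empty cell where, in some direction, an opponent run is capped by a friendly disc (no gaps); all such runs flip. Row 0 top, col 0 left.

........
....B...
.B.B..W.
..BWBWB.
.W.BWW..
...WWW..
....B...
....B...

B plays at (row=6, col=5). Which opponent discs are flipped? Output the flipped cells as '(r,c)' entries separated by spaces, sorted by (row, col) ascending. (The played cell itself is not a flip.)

Dir NW: opp run (5,4) capped by B -> flip
Dir N: opp run (5,5) (4,5) (3,5), next='.' -> no flip
Dir NE: first cell '.' (not opp) -> no flip
Dir W: first cell 'B' (not opp) -> no flip
Dir E: first cell '.' (not opp) -> no flip
Dir SW: first cell 'B' (not opp) -> no flip
Dir S: first cell '.' (not opp) -> no flip
Dir SE: first cell '.' (not opp) -> no flip

Answer: (5,4)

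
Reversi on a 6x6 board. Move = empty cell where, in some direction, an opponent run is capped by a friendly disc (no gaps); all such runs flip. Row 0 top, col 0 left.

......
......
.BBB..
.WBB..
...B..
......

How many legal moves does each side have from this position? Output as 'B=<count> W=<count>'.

Answer: B=3 W=3

Derivation:
-- B to move --
(2,0): no bracket -> illegal
(3,0): flips 1 -> legal
(4,0): flips 1 -> legal
(4,1): flips 1 -> legal
(4,2): no bracket -> illegal
B mobility = 3
-- W to move --
(1,0): no bracket -> illegal
(1,1): flips 1 -> legal
(1,2): no bracket -> illegal
(1,3): flips 1 -> legal
(1,4): no bracket -> illegal
(2,0): no bracket -> illegal
(2,4): no bracket -> illegal
(3,0): no bracket -> illegal
(3,4): flips 2 -> legal
(4,1): no bracket -> illegal
(4,2): no bracket -> illegal
(4,4): no bracket -> illegal
(5,2): no bracket -> illegal
(5,3): no bracket -> illegal
(5,4): no bracket -> illegal
W mobility = 3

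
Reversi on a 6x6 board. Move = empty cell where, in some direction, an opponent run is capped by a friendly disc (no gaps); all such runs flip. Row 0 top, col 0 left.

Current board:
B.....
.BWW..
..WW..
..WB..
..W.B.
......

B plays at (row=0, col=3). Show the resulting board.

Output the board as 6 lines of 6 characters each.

Place B at (0,3); scan 8 dirs for brackets.
Dir NW: edge -> no flip
Dir N: edge -> no flip
Dir NE: edge -> no flip
Dir W: first cell '.' (not opp) -> no flip
Dir E: first cell '.' (not opp) -> no flip
Dir SW: opp run (1,2), next='.' -> no flip
Dir S: opp run (1,3) (2,3) capped by B -> flip
Dir SE: first cell '.' (not opp) -> no flip
All flips: (1,3) (2,3)

Answer: B..B..
.BWB..
..WB..
..WB..
..W.B.
......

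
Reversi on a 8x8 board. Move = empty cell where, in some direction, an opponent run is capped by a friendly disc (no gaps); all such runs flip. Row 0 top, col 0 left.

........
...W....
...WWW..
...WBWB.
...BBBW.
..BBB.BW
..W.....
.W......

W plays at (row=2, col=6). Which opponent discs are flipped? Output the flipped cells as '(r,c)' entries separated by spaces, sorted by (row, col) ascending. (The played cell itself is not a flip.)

Answer: (3,6)

Derivation:
Dir NW: first cell '.' (not opp) -> no flip
Dir N: first cell '.' (not opp) -> no flip
Dir NE: first cell '.' (not opp) -> no flip
Dir W: first cell 'W' (not opp) -> no flip
Dir E: first cell '.' (not opp) -> no flip
Dir SW: first cell 'W' (not opp) -> no flip
Dir S: opp run (3,6) capped by W -> flip
Dir SE: first cell '.' (not opp) -> no flip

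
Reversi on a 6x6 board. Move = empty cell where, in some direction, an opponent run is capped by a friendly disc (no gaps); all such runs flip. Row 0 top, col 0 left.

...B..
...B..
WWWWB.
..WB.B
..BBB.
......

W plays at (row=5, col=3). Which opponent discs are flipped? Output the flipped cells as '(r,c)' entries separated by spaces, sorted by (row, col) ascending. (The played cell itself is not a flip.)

Dir NW: opp run (4,2), next='.' -> no flip
Dir N: opp run (4,3) (3,3) capped by W -> flip
Dir NE: opp run (4,4) (3,5), next=edge -> no flip
Dir W: first cell '.' (not opp) -> no flip
Dir E: first cell '.' (not opp) -> no flip
Dir SW: edge -> no flip
Dir S: edge -> no flip
Dir SE: edge -> no flip

Answer: (3,3) (4,3)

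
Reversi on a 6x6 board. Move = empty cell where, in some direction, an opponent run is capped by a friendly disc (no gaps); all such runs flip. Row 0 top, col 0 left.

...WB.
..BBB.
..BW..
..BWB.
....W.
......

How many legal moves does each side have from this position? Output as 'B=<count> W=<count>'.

-- B to move --
(0,2): flips 1 -> legal
(2,4): flips 1 -> legal
(3,5): no bracket -> illegal
(4,2): no bracket -> illegal
(4,3): flips 2 -> legal
(4,5): no bracket -> illegal
(5,3): no bracket -> illegal
(5,4): flips 1 -> legal
(5,5): flips 2 -> legal
B mobility = 5
-- W to move --
(0,1): flips 1 -> legal
(0,2): no bracket -> illegal
(0,5): flips 2 -> legal
(1,1): flips 1 -> legal
(1,5): no bracket -> illegal
(2,1): flips 2 -> legal
(2,4): flips 1 -> legal
(2,5): flips 1 -> legal
(3,1): flips 1 -> legal
(3,5): flips 1 -> legal
(4,1): flips 1 -> legal
(4,2): no bracket -> illegal
(4,3): no bracket -> illegal
(4,5): flips 1 -> legal
W mobility = 10

Answer: B=5 W=10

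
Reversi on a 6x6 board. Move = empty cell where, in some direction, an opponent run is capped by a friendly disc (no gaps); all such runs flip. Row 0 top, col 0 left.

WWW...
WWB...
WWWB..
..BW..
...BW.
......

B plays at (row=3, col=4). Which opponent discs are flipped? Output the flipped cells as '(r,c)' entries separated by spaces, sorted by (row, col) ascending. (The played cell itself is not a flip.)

Dir NW: first cell 'B' (not opp) -> no flip
Dir N: first cell '.' (not opp) -> no flip
Dir NE: first cell '.' (not opp) -> no flip
Dir W: opp run (3,3) capped by B -> flip
Dir E: first cell '.' (not opp) -> no flip
Dir SW: first cell 'B' (not opp) -> no flip
Dir S: opp run (4,4), next='.' -> no flip
Dir SE: first cell '.' (not opp) -> no flip

Answer: (3,3)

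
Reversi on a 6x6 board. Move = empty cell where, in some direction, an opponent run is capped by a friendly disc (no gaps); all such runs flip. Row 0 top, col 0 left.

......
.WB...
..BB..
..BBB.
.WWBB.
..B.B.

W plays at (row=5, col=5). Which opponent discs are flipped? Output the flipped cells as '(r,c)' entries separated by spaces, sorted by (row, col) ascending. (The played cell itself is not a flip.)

Dir NW: opp run (4,4) (3,3) (2,2) capped by W -> flip
Dir N: first cell '.' (not opp) -> no flip
Dir NE: edge -> no flip
Dir W: opp run (5,4), next='.' -> no flip
Dir E: edge -> no flip
Dir SW: edge -> no flip
Dir S: edge -> no flip
Dir SE: edge -> no flip

Answer: (2,2) (3,3) (4,4)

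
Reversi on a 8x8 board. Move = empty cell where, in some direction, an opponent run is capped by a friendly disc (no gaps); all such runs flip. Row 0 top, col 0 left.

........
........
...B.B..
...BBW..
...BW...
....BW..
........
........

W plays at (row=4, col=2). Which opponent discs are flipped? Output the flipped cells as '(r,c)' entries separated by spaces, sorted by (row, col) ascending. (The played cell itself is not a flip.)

Dir NW: first cell '.' (not opp) -> no flip
Dir N: first cell '.' (not opp) -> no flip
Dir NE: opp run (3,3), next='.' -> no flip
Dir W: first cell '.' (not opp) -> no flip
Dir E: opp run (4,3) capped by W -> flip
Dir SW: first cell '.' (not opp) -> no flip
Dir S: first cell '.' (not opp) -> no flip
Dir SE: first cell '.' (not opp) -> no flip

Answer: (4,3)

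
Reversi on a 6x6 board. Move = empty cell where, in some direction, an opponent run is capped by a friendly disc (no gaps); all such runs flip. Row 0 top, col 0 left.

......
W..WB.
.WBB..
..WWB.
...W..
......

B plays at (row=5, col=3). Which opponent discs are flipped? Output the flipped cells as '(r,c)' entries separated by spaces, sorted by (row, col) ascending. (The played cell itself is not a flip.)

Dir NW: first cell '.' (not opp) -> no flip
Dir N: opp run (4,3) (3,3) capped by B -> flip
Dir NE: first cell '.' (not opp) -> no flip
Dir W: first cell '.' (not opp) -> no flip
Dir E: first cell '.' (not opp) -> no flip
Dir SW: edge -> no flip
Dir S: edge -> no flip
Dir SE: edge -> no flip

Answer: (3,3) (4,3)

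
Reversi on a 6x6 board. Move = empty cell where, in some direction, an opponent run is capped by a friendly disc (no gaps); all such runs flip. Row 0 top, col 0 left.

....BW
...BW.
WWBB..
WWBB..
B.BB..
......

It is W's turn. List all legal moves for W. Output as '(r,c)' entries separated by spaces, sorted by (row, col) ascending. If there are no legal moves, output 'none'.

(0,2): no bracket -> illegal
(0,3): flips 1 -> legal
(1,1): no bracket -> illegal
(1,2): flips 1 -> legal
(1,5): no bracket -> illegal
(2,4): flips 2 -> legal
(3,4): flips 2 -> legal
(4,1): flips 2 -> legal
(4,4): no bracket -> illegal
(5,0): flips 1 -> legal
(5,1): no bracket -> illegal
(5,2): no bracket -> illegal
(5,3): flips 1 -> legal
(5,4): flips 2 -> legal

Answer: (0,3) (1,2) (2,4) (3,4) (4,1) (5,0) (5,3) (5,4)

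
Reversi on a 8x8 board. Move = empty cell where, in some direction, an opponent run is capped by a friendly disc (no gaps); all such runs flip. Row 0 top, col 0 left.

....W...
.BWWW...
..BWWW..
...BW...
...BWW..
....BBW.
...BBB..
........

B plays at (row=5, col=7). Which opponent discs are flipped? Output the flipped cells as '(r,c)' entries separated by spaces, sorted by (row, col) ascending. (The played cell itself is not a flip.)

Dir NW: first cell '.' (not opp) -> no flip
Dir N: first cell '.' (not opp) -> no flip
Dir NE: edge -> no flip
Dir W: opp run (5,6) capped by B -> flip
Dir E: edge -> no flip
Dir SW: first cell '.' (not opp) -> no flip
Dir S: first cell '.' (not opp) -> no flip
Dir SE: edge -> no flip

Answer: (5,6)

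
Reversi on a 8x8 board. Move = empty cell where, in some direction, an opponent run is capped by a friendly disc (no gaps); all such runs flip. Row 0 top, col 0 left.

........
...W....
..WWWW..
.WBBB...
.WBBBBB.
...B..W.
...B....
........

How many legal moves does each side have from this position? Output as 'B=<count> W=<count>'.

-- B to move --
(0,2): no bracket -> illegal
(0,3): flips 2 -> legal
(0,4): no bracket -> illegal
(1,1): flips 1 -> legal
(1,2): flips 2 -> legal
(1,4): flips 2 -> legal
(1,5): flips 1 -> legal
(1,6): flips 1 -> legal
(2,0): flips 1 -> legal
(2,1): no bracket -> illegal
(2,6): no bracket -> illegal
(3,0): flips 1 -> legal
(3,5): no bracket -> illegal
(3,6): no bracket -> illegal
(4,0): flips 1 -> legal
(4,7): no bracket -> illegal
(5,0): flips 1 -> legal
(5,1): no bracket -> illegal
(5,2): no bracket -> illegal
(5,5): no bracket -> illegal
(5,7): no bracket -> illegal
(6,5): no bracket -> illegal
(6,6): flips 1 -> legal
(6,7): flips 1 -> legal
B mobility = 12
-- W to move --
(2,1): no bracket -> illegal
(3,5): flips 3 -> legal
(3,6): flips 1 -> legal
(3,7): no bracket -> illegal
(4,7): flips 5 -> legal
(5,1): flips 2 -> legal
(5,2): flips 4 -> legal
(5,4): flips 2 -> legal
(5,5): flips 2 -> legal
(5,7): no bracket -> illegal
(6,2): no bracket -> illegal
(6,4): flips 2 -> legal
(7,2): no bracket -> illegal
(7,3): flips 4 -> legal
(7,4): no bracket -> illegal
W mobility = 9

Answer: B=12 W=9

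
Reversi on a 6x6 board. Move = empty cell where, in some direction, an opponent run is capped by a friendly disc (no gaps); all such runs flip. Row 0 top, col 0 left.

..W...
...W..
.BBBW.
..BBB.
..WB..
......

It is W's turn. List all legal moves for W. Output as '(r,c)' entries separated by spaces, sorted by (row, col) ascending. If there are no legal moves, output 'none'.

Answer: (1,2) (2,0) (3,1) (4,4) (5,3)

Derivation:
(1,0): no bracket -> illegal
(1,1): no bracket -> illegal
(1,2): flips 2 -> legal
(1,4): no bracket -> illegal
(2,0): flips 3 -> legal
(2,5): no bracket -> illegal
(3,0): no bracket -> illegal
(3,1): flips 1 -> legal
(3,5): no bracket -> illegal
(4,1): no bracket -> illegal
(4,4): flips 2 -> legal
(4,5): no bracket -> illegal
(5,2): no bracket -> illegal
(5,3): flips 3 -> legal
(5,4): no bracket -> illegal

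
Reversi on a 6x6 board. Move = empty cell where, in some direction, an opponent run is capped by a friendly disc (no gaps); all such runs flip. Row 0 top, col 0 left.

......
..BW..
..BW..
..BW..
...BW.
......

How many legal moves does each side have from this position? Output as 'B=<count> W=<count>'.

Answer: B=7 W=7

Derivation:
-- B to move --
(0,2): no bracket -> illegal
(0,3): flips 3 -> legal
(0,4): flips 1 -> legal
(1,4): flips 2 -> legal
(2,4): flips 1 -> legal
(3,4): flips 2 -> legal
(3,5): no bracket -> illegal
(4,2): no bracket -> illegal
(4,5): flips 1 -> legal
(5,3): no bracket -> illegal
(5,4): no bracket -> illegal
(5,5): flips 2 -> legal
B mobility = 7
-- W to move --
(0,1): flips 1 -> legal
(0,2): no bracket -> illegal
(0,3): no bracket -> illegal
(1,1): flips 2 -> legal
(2,1): flips 1 -> legal
(3,1): flips 2 -> legal
(3,4): no bracket -> illegal
(4,1): flips 1 -> legal
(4,2): flips 1 -> legal
(5,2): no bracket -> illegal
(5,3): flips 1 -> legal
(5,4): no bracket -> illegal
W mobility = 7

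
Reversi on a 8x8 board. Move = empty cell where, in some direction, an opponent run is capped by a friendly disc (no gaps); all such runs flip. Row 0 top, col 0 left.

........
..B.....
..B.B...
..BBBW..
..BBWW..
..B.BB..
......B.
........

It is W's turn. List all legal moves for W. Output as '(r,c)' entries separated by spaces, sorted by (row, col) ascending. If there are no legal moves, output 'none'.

(0,1): no bracket -> illegal
(0,2): no bracket -> illegal
(0,3): no bracket -> illegal
(1,1): flips 2 -> legal
(1,3): flips 1 -> legal
(1,4): flips 2 -> legal
(1,5): no bracket -> illegal
(2,1): no bracket -> illegal
(2,3): flips 1 -> legal
(2,5): no bracket -> illegal
(3,1): flips 3 -> legal
(4,1): flips 2 -> legal
(4,6): no bracket -> illegal
(5,1): no bracket -> illegal
(5,3): no bracket -> illegal
(5,6): no bracket -> illegal
(5,7): no bracket -> illegal
(6,1): no bracket -> illegal
(6,2): no bracket -> illegal
(6,3): flips 1 -> legal
(6,4): flips 1 -> legal
(6,5): flips 1 -> legal
(6,7): no bracket -> illegal
(7,5): no bracket -> illegal
(7,6): no bracket -> illegal
(7,7): flips 2 -> legal

Answer: (1,1) (1,3) (1,4) (2,3) (3,1) (4,1) (6,3) (6,4) (6,5) (7,7)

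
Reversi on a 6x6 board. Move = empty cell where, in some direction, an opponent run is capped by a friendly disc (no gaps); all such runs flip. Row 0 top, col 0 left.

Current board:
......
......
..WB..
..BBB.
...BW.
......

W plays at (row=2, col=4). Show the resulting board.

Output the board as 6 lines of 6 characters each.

Answer: ......
......
..WWW.
..BBW.
...BW.
......

Derivation:
Place W at (2,4); scan 8 dirs for brackets.
Dir NW: first cell '.' (not opp) -> no flip
Dir N: first cell '.' (not opp) -> no flip
Dir NE: first cell '.' (not opp) -> no flip
Dir W: opp run (2,3) capped by W -> flip
Dir E: first cell '.' (not opp) -> no flip
Dir SW: opp run (3,3), next='.' -> no flip
Dir S: opp run (3,4) capped by W -> flip
Dir SE: first cell '.' (not opp) -> no flip
All flips: (2,3) (3,4)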